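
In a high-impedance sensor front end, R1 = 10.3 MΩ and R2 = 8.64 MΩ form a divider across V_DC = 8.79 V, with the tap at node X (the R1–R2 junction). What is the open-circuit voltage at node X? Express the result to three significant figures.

V_th ≈ 4.01 V

V_th is the unloaded tap voltage: V_DC · R2/(R1+R2) = 8.79 × 0.4562 = 4.010 V.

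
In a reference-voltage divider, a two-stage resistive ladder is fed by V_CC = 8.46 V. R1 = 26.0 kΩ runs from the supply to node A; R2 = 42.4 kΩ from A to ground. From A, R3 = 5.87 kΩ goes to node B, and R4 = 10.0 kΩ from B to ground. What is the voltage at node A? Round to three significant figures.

V_A ≈ 2.60 V

Looking into the second stage from A: R3 + R4 = 15.87 kΩ appears in parallel with R2.
Effective lower resistance at A: R2 ‖ 15.87 = 11.55 kΩ.
First divider: V_A = V_CC · 11.55/(26.0 + 11.55) = 2.602 V.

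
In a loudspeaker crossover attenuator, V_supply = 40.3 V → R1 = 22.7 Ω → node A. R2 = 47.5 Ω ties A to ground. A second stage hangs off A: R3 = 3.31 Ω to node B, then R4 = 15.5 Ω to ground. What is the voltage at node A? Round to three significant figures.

Node A sees R2 in parallel with the series input of stage 2, R3 + R4 = 18.81 Ω.
R2 ‖ (R3+R4) = 13.47 Ω.
So V_A = 40.3 × 0.3725 = 15.01 V.

V_A ≈ 15.0 V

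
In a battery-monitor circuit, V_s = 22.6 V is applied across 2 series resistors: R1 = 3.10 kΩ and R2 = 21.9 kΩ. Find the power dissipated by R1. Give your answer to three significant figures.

P ≈ 2.53 mW

ΣR = 25.00 kΩ → I = 22.6/25.00 = 0.9040 mA.
P = I²R = 0.8172 × 3.10 = 2.533 mW.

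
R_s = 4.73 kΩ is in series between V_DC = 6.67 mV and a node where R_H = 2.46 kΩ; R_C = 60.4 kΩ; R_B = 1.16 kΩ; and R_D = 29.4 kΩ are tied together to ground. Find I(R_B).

I ≈ 0.794 µA

Combine the parallel branches: R_p = (1/2.46 + 1/60.4 + 1/1.16 + 1/29.4)⁻¹ = 0.7581 kΩ.
V_A by voltage divider: V_A = 6.67 × 0.7581/(4.73 + 0.7581) = 0.9213 mV.
Branch current I = V_A/R_B = 0.9213/1.16 = 0.7942 µA.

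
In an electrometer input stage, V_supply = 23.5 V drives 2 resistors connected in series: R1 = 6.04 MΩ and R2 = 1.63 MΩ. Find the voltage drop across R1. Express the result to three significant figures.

Total series resistance ΣR = 6.04 + 1.63 = 7.670 MΩ.
V = V_supply · R/ΣR = 23.5 × 0.7875 = 18.51 V.

V ≈ 18.5 V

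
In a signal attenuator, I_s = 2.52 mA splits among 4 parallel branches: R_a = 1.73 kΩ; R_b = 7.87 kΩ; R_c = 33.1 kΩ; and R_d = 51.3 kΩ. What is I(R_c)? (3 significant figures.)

Conductances: ΣG = 1/1.73 + 1/7.87 + 1/33.1 + 1/51.3 = 0.7548 (1/kΩ).
R_c takes the fraction G_k/ΣG = 0.03021/0.7548 = 0.04003, so I = 2.52 × 0.04003 = 0.1009 mA.

I ≈ 0.101 mA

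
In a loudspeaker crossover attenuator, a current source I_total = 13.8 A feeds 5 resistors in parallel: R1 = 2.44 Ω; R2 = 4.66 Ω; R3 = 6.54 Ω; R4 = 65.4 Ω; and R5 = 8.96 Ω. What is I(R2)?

I ≈ 3.28 A

Conductances: ΣG = 1/2.44 + 1/4.66 + 1/6.54 + 1/65.4 + 1/8.96 = 0.9042 (1/Ω).
R2 takes the fraction G_k/ΣG = 0.2146/0.9042 = 0.2373, so I = 13.8 × 0.2373 = 3.275 A.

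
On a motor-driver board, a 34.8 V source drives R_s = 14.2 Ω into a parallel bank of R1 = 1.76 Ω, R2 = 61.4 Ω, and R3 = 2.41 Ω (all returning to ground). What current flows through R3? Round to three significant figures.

Combine the parallel branches: R_p = (1/1.76 + 1/61.4 + 1/2.41)⁻¹ = 1.001 Ω.
V_A = 34.8 × 1.001/15.20 = 2.291 V.
Branch current I = V_A/R3 = 2.291/2.41 = 0.9505 A.
(Equivalently: I_total = 2.289 A, then current-divider fraction G_k/ΣG = 0.4152.)

I ≈ 0.951 A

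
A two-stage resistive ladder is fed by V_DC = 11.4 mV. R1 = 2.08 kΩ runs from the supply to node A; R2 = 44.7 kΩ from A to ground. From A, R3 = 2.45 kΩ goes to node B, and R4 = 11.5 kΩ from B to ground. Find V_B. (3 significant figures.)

Looking into the second stage from A: R3 + R4 = 13.95 kΩ appears in parallel with R2.
R2 ‖ (R3+R4) = 10.63 kΩ.
V_A = 11.4 × 10.63/(2.08 + 10.63) = 9.535 mV.
V_B = V_A × 0.8244 = 7.860 mV.

V_B ≈ 7.86 mV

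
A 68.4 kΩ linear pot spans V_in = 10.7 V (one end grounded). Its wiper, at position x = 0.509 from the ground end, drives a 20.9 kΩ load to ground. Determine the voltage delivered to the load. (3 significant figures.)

V_out ≈ 3.00 V

Split the track: R_lower = x·R_p = 34.82 kΩ, R_upper = (1−x)·R_p = 33.58 kΩ.
R_L loads the lower segment: effective lower R = 13.06 kΩ.
V_out = 10.7 × 13.06/(33.58 + 13.06) = 2.996 V.
(Unloaded: V_out = x·V_in = 5.45 V.)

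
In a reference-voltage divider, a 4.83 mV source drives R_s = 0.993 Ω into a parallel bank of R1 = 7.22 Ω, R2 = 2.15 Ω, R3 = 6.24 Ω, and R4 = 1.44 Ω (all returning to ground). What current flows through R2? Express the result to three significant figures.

Parallel bank: R_p = 1/(1/7.22 + 1/2.15 + 1/6.24 + 1/1.44) = 0.6857 Ω.
V_A by voltage divider: V_A = 4.83 × 0.6857/(0.993 + 0.6857) = 1.973 mV.
Branch current I = V_A/R2 = 1.973/2.15 = 0.9177 mA.

I ≈ 0.918 mA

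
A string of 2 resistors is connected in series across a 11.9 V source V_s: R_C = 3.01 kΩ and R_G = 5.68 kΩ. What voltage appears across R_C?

Series total: ΣR = 3.01 + 5.68 = 8.690 kΩ.
V = V_s · R/ΣR = 11.9 × 0.3464 = 4.122 V.

V ≈ 4.12 V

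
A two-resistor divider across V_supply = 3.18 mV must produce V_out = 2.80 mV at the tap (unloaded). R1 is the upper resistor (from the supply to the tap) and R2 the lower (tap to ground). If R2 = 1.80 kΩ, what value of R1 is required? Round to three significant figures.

The divider ratio is R2/(R1+R2) = 2.80/3.18 = 0.8805.
R1 = R2·(1/k − 1) = 1.80 × 0.1357 = 0.2443 kΩ.

R1 ≈ 0.244 kΩ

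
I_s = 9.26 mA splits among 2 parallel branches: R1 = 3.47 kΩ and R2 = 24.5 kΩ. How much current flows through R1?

Two-branch current divider: I_k = I_s · R_other/(R_1 + R_2).
I(R1) = 9.26 × 24.5/(3.47 + 24.5) = 9.26 × 0.8759 = 8.111 mA.

I ≈ 8.11 mA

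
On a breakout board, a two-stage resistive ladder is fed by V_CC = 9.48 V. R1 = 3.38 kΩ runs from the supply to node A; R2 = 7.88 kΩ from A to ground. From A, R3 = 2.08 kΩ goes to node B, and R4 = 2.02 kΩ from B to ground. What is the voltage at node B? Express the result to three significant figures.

Node A sees R2 in parallel with the series input of stage 2, R3 + R4 = 4.100 kΩ.
R2 ‖ (R3+R4) = 2.697 kΩ.
First divider: V_A = V_CC · 2.697/(3.38 + 2.697) = 4.207 V.
Then the unloaded second divider: V_B = V_A × R4/(R3+R4) = 4.207 × 0.4927 = 2.073 V.

V_B ≈ 2.07 V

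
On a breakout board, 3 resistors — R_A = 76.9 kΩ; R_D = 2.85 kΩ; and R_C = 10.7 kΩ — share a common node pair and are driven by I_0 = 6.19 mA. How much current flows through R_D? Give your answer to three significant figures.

I ≈ 4.75 mA

Conductances: ΣG = 1/76.9 + 1/2.85 + 1/10.7 = 0.4573 (1/kΩ).
Current divider: I(R_D) = I_0 · G_k/ΣG = 6.19 × (0.3509/0.4573) = 6.19 × 0.7672 = 4.749 mA.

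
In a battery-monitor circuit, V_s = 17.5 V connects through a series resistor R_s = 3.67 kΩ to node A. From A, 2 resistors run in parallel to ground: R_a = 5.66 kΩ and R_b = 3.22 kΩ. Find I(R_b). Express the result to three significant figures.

Equivalent of the parallel group: R_p = 2.052 kΩ.
V_A = 17.5 × 2.052/5.722 = 6.277 V.
Branch current I = V_A/R_b = 6.277/3.22 = 1.949 mA.

I ≈ 1.95 mA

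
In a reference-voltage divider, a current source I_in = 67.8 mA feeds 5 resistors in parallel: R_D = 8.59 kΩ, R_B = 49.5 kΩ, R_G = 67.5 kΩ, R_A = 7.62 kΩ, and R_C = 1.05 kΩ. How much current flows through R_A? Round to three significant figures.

ΣG = 1/8.59 + 1/49.5 + 1/67.5 + 1/7.62 + 1/1.05 = 1.235.
Current divider: I(R_A) = I_in · G_k/ΣG = 67.8 × (0.1312/1.235) = 67.8 × 0.1063 = 7.204 mA.

I ≈ 7.20 mA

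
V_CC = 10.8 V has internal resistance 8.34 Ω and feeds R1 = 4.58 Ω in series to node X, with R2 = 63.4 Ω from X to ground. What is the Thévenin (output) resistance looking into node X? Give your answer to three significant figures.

R_th ≈ 10.7 Ω

R1' = 8.34 + 4.58 = 12.92 Ω (source resistance + R1).
With V_CC suppressed (replaced by a short), R_th = R1' ‖ R2 = (12.92 × 63.4)/(12.92 + 63.4) = 10.73 Ω.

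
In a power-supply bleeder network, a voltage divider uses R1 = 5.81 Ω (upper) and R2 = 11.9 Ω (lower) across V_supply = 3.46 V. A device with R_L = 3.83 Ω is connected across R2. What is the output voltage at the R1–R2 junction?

V_out ≈ 1.15 V

The load sits in parallel with R2, giving an effective lower resistance R2' = R2·R_L/(R2+R_L) = 2.897 Ω.
Then V_out = V_supply · R2'/(R1 + R2') = 3.46 × 2.897/8.707 = 1.151 V.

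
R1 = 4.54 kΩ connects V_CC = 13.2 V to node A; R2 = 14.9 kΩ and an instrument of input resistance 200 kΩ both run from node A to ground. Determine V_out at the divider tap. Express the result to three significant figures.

V_out ≈ 9.94 V

The load sits in parallel with R2, giving an effective lower resistance R2' = R2·R_L/(R2+R_L) = 13.87 kΩ.
Voltage divider with the loaded lower leg: V_out = 13.2 × 13.87/(4.54 + 13.87) = 13.2 × 0.7534 = 9.944 V.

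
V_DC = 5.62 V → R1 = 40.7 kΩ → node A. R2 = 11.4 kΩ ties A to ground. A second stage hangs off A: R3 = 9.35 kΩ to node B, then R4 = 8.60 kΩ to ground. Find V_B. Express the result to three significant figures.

V_B ≈ 0.394 V

Looking into the second stage from A: R3 + R4 = 17.95 kΩ appears in parallel with R2.
Effective lower resistance at A: R2 ‖ 17.95 = 6.972 kΩ.
First divider: V_A = V_DC · 6.972/(40.7 + 6.972) = 0.8219 V.
Then the unloaded second divider: V_B = V_A × R4/(R3+R4) = 0.8219 × 0.4791 = 0.3938 V.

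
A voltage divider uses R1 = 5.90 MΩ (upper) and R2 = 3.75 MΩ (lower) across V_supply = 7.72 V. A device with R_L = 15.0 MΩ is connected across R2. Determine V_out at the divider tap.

The load sits in parallel with R2, giving an effective lower resistance R2' = R2·R_L/(R2+R_L) = 3.000 MΩ.
Now apply the divider: V_out = 7.72 × 0.3371 = 2.602 V.
(Unloaded it would be 3.00 V; the load pulls it down.)

V_out ≈ 2.60 V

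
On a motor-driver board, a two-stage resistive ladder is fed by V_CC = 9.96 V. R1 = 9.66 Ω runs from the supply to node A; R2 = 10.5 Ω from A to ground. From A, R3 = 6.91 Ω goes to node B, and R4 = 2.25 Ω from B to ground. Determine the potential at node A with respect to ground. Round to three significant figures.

V_A ≈ 3.35 V

Looking into the second stage from A: R3 + R4 = 9.160 Ω appears in parallel with R2.
R2 ‖ (R3+R4) = 4.892 Ω.
So V_A = 9.96 × 0.3362 = 3.348 V.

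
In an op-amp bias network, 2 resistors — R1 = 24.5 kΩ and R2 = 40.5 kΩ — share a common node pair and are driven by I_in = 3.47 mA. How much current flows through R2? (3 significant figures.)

For two parallel branches, I_k = I_in · (other R)/(sum of R).
I(R2) = 3.47 × 24.5/(24.5 + 40.5) = 3.47 × 0.3769 = 1.308 mA.

I ≈ 1.31 mA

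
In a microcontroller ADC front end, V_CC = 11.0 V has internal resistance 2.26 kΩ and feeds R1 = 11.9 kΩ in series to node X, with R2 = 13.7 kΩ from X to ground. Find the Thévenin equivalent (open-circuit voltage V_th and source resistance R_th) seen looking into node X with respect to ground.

V_th ≈ 5.41 V, R_th ≈ 6.96 kΩ

R1' = 2.26 + 11.9 = 14.16 kΩ (source resistance + R1).
With X open, the divider is unloaded: V_th = 11.0 × 13.7/27.86 = 5.409 V.
Looking into X with the source shorted: R_th = R1'·R2/(R1'+R2) = 14.16 × 13.7/27.86 = 6.963 kΩ.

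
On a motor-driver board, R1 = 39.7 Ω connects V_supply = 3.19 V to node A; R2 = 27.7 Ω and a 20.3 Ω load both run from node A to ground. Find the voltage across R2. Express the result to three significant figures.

V_out ≈ 0.727 V

The load sits in parallel with R2, giving an effective lower resistance R2' = R2·R_L/(R2+R_L) = 11.71 Ω.
Now apply the divider: V_out = 3.19 × 0.2278 = 0.7268 V.
(Unloaded it would be 1.31 V; the load pulls it down.)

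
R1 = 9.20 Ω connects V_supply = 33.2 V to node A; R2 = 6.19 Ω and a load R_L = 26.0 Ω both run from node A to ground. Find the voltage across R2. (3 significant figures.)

V_out ≈ 11.7 V

R2 ‖ R_L = (6.19 × 26.0)/(6.19 + 26.0) = 5.000 Ω.
Voltage divider with the loaded lower leg: V_out = 33.2 × 5.000/(9.20 + 5.000) = 33.2 × 0.3521 = 11.69 V.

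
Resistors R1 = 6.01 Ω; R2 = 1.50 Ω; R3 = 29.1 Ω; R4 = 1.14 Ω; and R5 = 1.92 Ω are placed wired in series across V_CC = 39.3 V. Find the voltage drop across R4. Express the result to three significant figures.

ΣR = 6.01 + 1.50 + 29.1 + 1.14 + 1.92 = 39.67 Ω.
V = V_CC · R/ΣR = 39.3 × 0.02874 = 1.129 V.

V ≈ 1.13 V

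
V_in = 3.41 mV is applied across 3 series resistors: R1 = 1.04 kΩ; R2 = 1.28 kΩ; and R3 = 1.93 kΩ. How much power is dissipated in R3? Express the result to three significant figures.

P ≈ 1.24 nW

ΣR = 4.250 kΩ → I = 3.41/4.250 = 0.8024 µA.
V(R3) = I·R = 1.549 mV; P = V·I = 1.549 × 0.8024 = 1.242 nW.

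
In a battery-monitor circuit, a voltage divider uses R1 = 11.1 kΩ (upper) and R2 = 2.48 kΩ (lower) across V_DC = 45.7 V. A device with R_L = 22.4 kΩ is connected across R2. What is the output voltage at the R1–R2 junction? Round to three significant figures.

V_out ≈ 7.65 V

The load sits in parallel with R2, giving an effective lower resistance R2' = R2·R_L/(R2+R_L) = 2.233 kΩ.
Voltage divider with the loaded lower leg: V_out = 45.7 × 2.233/(11.1 + 2.233) = 45.7 × 0.1675 = 7.653 V.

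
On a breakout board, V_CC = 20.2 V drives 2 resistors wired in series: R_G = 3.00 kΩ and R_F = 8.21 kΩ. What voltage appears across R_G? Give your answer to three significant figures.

V ≈ 5.41 V

Series total: ΣR = 3.00 + 8.21 = 11.21 kΩ.
By the voltage-divider rule, V = 20.2 × 3.000/11.21 = 5.406 V.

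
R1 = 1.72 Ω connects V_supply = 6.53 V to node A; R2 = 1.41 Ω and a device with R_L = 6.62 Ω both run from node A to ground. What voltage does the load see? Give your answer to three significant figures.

V_out ≈ 2.63 V

The load sits in parallel with R2, giving an effective lower resistance R2' = R2·R_L/(R2+R_L) = 1.162 Ω.
Voltage divider with the loaded lower leg: V_out = 6.53 × 1.162/(1.72 + 1.162) = 6.53 × 0.4033 = 2.633 V.
(Unloaded it would be 2.94 V; the load pulls it down.)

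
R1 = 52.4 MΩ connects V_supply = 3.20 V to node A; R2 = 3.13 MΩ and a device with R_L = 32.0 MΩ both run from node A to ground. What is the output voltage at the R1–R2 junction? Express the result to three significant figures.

V_out ≈ 0.165 V

R2 ‖ R_L = (3.13 × 32.0)/(3.13 + 32.0) = 2.851 MΩ.
Voltage divider with the loaded lower leg: V_out = 3.20 × 2.851/(52.4 + 2.851) = 3.20 × 0.05160 = 0.1651 V.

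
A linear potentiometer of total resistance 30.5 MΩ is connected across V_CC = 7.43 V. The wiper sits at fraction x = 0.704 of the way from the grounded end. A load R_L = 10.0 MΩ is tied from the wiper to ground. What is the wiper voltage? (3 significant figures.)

V_out ≈ 3.20 V

Lower segment x·R_p = 21.47 MΩ; upper segment (1−x)·R_p = 9.028 MΩ.
(x·R_p) ‖ R_L = 6.823 MΩ.
Loaded-divider output: V_out = 7.43 × 0.4304 = 3.198 V.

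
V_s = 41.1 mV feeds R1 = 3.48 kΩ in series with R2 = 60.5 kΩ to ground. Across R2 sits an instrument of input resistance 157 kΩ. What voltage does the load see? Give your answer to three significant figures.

The load sits in parallel with R2, giving an effective lower resistance R2' = R2·R_L/(R2+R_L) = 43.67 kΩ.
Voltage divider with the loaded lower leg: V_out = 41.1 × 43.67/(3.48 + 43.67) = 41.1 × 0.9262 = 38.07 mV.

V_out ≈ 38.1 mV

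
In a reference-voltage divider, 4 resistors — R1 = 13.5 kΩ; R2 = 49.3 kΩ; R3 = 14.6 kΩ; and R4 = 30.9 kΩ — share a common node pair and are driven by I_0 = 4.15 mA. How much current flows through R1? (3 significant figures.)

I ≈ 1.57 mA

ΣG = 1/13.5 + 1/49.3 + 1/14.6 + 1/30.9 = 0.1952.
Current divider: I(R1) = I_0 · G_k/ΣG = 4.15 × (0.07407/0.1952) = 4.15 × 0.3795 = 1.575 mA.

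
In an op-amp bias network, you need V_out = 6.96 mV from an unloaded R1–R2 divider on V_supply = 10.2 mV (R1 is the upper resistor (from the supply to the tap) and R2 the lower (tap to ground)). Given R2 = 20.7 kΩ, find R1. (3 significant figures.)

R1 ≈ 9.64 kΩ

Required fraction k = V_out/V_supply = 0.6824.
Rearranging, R1 = R2·(1−k)/k = 20.7 × 0.4655 = 9.636 kΩ.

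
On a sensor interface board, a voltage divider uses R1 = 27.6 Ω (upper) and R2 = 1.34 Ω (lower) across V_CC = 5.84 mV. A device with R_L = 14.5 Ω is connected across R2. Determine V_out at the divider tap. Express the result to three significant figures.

R2 ‖ R_L = (1.34 × 14.5)/(1.34 + 14.5) = 1.227 Ω.
Voltage divider with the loaded lower leg: V_out = 5.84 × 1.227/(27.6 + 1.227) = 5.84 × 0.04255 = 0.2485 mV.

V_out ≈ 0.249 mV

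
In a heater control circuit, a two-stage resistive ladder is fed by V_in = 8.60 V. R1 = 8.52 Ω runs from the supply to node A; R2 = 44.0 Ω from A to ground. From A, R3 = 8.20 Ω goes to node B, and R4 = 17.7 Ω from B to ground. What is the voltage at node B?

V_B ≈ 3.86 V

Node A sees R2 in parallel with the series input of stage 2, R3 + R4 = 25.90 Ω.
Effective lower resistance at A: R2 ‖ 25.90 = 16.30 Ω.
V_A = 8.60 × 16.30/(8.52 + 16.30) = 5.648 V.
Stage 2 is unloaded, so V_B = V_A · R4/(R3+R4) = 5.648 × 17.7/25.90 = 3.860 V.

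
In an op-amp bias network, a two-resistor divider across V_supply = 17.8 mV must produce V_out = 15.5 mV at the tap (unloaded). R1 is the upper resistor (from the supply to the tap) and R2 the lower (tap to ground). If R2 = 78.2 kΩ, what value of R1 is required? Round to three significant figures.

R1 ≈ 11.6 kΩ

The divider ratio is R2/(R1+R2) = 15.5/17.8 = 0.8708.
So R1 = R2 · (V_supply/V_out − 1) = 78.2 × (17.8/15.5 − 1) = 78.2 × 0.1484 = 11.60 kΩ.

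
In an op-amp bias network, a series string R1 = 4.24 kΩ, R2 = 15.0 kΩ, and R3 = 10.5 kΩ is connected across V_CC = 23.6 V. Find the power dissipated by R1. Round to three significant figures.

P ≈ 2.67 mW

Series current I = V_CC/ΣR = 23.6/29.74 = 0.7935 mA.
V(R1) = I·R = 3.365 V; P = V·I = 3.365 × 0.7935 = 2.670 mW.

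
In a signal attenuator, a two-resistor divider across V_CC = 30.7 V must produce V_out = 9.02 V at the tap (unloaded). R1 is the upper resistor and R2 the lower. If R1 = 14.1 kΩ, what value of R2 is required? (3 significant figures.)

R2 ≈ 5.87 kΩ

The divider ratio is R2/(R1+R2) = 9.02/30.7 = 0.2938.
So R2 = R1 · V_out/(V_CC − V_out) = 14.1 × 9.02/(30.7 − 9.02) = 14.1 × 0.4161 = 5.866 kΩ.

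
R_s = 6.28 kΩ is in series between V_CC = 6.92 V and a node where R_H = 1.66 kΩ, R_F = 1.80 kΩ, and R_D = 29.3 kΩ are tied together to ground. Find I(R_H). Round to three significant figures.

Combine the parallel branches: R_p = (1/1.66 + 1/1.80 + 1/29.3)⁻¹ = 0.8389 kΩ.
V_A = 6.92 × 0.8389/7.119 = 0.8154 V.
Branch current I = V_A/R_H = 0.8154/1.66 = 0.4912 mA.

I ≈ 0.491 mA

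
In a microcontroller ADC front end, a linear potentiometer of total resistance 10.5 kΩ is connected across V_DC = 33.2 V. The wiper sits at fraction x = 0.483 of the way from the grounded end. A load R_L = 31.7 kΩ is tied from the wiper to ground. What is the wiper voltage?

Split the track: R_lower = x·R_p = 5.071 kΩ, R_upper = (1−x)·R_p = 5.429 kΩ.
Lower segment in parallel with the load: 5.071 ‖ 31.7 = 4.372 kΩ.
Then V_out = V_DC · 4.372/(5.429 + 4.372) = 14.81 V.

V_out ≈ 14.8 V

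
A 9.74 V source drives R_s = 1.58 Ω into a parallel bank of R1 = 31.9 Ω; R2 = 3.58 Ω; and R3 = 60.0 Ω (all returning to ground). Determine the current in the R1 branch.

Equivalent of the parallel group: R_p = 3.055 Ω.
V_A by voltage divider: V_A = 9.74 × 3.055/(1.58 + 3.055) = 6.420 V.
I(R1) = V_A / R1 = 6.420/31.9 = 0.2012 A.

I ≈ 0.201 A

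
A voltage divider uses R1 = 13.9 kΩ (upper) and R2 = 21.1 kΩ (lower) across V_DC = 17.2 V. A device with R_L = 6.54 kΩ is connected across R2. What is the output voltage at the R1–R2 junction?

V_out ≈ 4.55 V

R2 ‖ R_L = (21.1 × 6.54)/(21.1 + 6.54) = 4.993 kΩ.
Voltage divider with the loaded lower leg: V_out = 17.2 × 4.993/(13.9 + 4.993) = 17.2 × 0.2643 = 4.545 V.
(Unloaded it would be 10.4 V; the load pulls it down.)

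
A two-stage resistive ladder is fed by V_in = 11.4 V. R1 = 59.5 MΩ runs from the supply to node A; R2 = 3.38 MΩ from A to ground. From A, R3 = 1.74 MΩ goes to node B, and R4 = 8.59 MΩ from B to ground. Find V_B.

Looking into the second stage from A: R3 + R4 = 10.33 MΩ appears in parallel with R2.
Effective lower resistance at A: R2 ‖ 10.33 = 2.547 MΩ.
So V_A = 11.4 × 0.04105 = 0.4679 V.
Stage 2 is unloaded, so V_B = V_A · R4/(R3+R4) = 0.4679 × 8.59/10.33 = 0.3891 V.

V_B ≈ 0.389 V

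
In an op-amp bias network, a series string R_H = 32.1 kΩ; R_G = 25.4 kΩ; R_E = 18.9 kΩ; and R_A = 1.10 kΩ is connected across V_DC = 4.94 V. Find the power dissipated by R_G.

P ≈ 0.103 mW

The common current is I = 4.94/77.50 = 0.06374 mA.
V(R_G) = I·R = 1.619 V; P = V·I = 1.619 × 0.06374 = 0.1032 mW.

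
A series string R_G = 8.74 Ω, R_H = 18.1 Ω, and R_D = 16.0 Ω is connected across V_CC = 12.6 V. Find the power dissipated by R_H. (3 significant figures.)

P ≈ 1.57 W

The common current is I = 12.6/42.84 = 0.2941 A.
P = I²R = 0.08651 × 18.1 = 1.566 W.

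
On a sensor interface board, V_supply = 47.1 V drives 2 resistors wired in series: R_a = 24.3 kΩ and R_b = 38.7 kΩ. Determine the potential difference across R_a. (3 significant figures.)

V ≈ 18.2 V

ΣR = 24.3 + 38.7 = 63.00 kΩ.
V = V_supply · R/ΣR = 47.1 × 0.3857 = 18.17 V.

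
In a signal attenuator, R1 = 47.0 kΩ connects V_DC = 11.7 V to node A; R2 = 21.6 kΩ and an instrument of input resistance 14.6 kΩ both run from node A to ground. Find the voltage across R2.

V_out ≈ 1.83 V

First combine the lower leg with the load: R2 ‖ R_L = 8.712 kΩ.
Voltage divider with the loaded lower leg: V_out = 11.7 × 8.712/(47.0 + 8.712) = 11.7 × 0.1564 = 1.830 V.
(Unloaded it would be 3.68 V; the load pulls it down.)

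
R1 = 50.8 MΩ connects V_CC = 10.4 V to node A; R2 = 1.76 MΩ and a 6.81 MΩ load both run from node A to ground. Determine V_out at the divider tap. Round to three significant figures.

First combine the lower leg with the load: R2 ‖ R_L = 1.399 MΩ.
Then V_out = V_CC · R2'/(R1 + R2') = 10.4 × 1.399/52.20 = 0.2786 V.
(Unloaded it would be 0.348 V; the load pulls it down.)

V_out ≈ 0.279 V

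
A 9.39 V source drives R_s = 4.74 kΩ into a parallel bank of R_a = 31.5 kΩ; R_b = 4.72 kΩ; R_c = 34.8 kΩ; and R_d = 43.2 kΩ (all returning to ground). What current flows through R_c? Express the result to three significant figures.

Parallel bank: R_p = 1/(1/31.5 + 1/4.72 + 1/34.8 + 1/43.2) = 3.384 kΩ.
V_A by voltage divider: V_A = 9.39 × 3.384/(4.74 + 3.384) = 3.911 V.
Branch current I = V_A/R_c = 3.911/34.8 = 0.1124 mA.

I ≈ 0.112 mA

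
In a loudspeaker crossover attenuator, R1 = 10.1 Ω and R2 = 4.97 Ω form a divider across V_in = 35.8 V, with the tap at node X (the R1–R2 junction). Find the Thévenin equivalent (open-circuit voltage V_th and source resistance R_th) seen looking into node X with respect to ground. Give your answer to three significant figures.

V_th ≈ 11.8 V, R_th ≈ 3.33 Ω

With X open, the divider is unloaded: V_th = 35.8 × 4.97/15.07 = 11.81 V.
Zeroing V_in shorts the top of R1 to ground, so R_th = R1 ‖ R2 = 3.331 Ω.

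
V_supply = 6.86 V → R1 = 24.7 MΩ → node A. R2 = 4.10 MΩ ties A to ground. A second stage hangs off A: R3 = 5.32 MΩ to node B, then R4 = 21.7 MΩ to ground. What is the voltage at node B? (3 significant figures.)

V_B ≈ 0.694 V

Node A sees R2 in parallel with the series input of stage 2, R3 + R4 = 27.02 MΩ.
R2 ‖ (R3+R4) = 3.560 MΩ.
First divider: V_A = V_supply · 3.560/(24.7 + 3.560) = 0.8641 V.
Stage 2 is unloaded, so V_B = V_A · R4/(R3+R4) = 0.8641 × 21.7/27.02 = 0.6940 V.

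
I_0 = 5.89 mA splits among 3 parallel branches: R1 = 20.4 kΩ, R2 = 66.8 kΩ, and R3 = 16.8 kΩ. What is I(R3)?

Total conductance ΣG = 1/20.4 + 1/66.8 + 1/16.8 = 0.1235 (units of 1/kΩ).
Current divider: I(R3) = I_0 · G_k/ΣG = 5.89 × (0.05952/0.1235) = 5.89 × 0.4819 = 2.839 mA.

I ≈ 2.84 mA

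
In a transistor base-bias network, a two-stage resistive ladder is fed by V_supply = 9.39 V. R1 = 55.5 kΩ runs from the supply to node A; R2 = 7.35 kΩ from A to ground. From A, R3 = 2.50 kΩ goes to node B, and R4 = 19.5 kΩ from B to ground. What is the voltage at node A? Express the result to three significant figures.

Node A sees R2 in parallel with the series input of stage 2, R3 + R4 = 22.00 kΩ.
Effective lower resistance at A: R2 ‖ 22.00 = 5.509 kΩ.
V_A = 9.39 × 5.509/(55.5 + 5.509) = 0.8480 V.

V_A ≈ 0.848 V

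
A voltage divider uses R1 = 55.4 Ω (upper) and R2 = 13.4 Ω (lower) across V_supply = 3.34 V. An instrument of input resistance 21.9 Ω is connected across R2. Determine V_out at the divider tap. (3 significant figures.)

First combine the lower leg with the load: R2 ‖ R_L = 8.313 Ω.
Now apply the divider: V_out = 3.34 × 0.1305 = 0.4358 V.

V_out ≈ 0.436 V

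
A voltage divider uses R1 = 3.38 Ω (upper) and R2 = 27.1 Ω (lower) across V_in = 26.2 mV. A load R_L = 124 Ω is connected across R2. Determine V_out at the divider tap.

R2 ‖ R_L = (27.1 × 124)/(27.1 + 124) = 22.24 Ω.
Voltage divider with the loaded lower leg: V_out = 26.2 × 22.24/(3.38 + 22.24) = 26.2 × 0.8681 = 22.74 mV.
(Unloaded it would be 23.3 mV; the load pulls it down.)

V_out ≈ 22.7 mV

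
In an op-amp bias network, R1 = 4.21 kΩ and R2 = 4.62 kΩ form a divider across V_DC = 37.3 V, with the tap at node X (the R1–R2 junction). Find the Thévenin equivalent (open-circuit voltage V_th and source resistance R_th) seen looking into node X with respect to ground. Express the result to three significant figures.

V_th is the unloaded tap voltage: V_DC · R2/(R1+R2) = 37.3 × 0.5232 = 19.52 V.
Looking into X with the source shorted: R_th = R1·R2/(R1+R2) = 4.210 × 4.62/8.830 = 2.203 kΩ.

V_th ≈ 19.5 V, R_th ≈ 2.20 kΩ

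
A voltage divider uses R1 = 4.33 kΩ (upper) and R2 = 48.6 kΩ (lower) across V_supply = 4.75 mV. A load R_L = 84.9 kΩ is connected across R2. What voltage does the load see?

First combine the lower leg with the load: R2 ‖ R_L = 30.91 kΩ.
Voltage divider with the loaded lower leg: V_out = 4.75 × 30.91/(4.33 + 30.91) = 4.75 × 0.8771 = 4.166 mV.

V_out ≈ 4.17 mV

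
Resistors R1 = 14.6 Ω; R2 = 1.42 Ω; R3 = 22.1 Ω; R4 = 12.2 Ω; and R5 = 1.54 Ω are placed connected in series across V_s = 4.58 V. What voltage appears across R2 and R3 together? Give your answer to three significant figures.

Total series resistance ΣR = 14.6 + 1.42 + 22.1 + 12.2 + 1.54 = 51.86 Ω.
R_{R2..R3} = 1.42 + 22.1 = 23.52 Ω.
By the voltage-divider rule, V = 4.58 × 23.52/51.86 = 2.077 V.

V ≈ 2.08 V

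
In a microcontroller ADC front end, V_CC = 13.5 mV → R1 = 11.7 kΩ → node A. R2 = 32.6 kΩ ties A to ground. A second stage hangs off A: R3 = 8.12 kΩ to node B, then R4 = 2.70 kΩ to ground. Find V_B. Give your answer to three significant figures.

Looking into the second stage from A: R3 + R4 = 10.82 kΩ appears in parallel with R2.
R2 ‖ (R3+R4) = 8.124 kΩ.
First divider: V_A = V_CC · 8.124/(11.7 + 8.124) = 5.532 mV.
Then the unloaded second divider: V_B = V_A × R4/(R3+R4) = 5.532 × 0.2495 = 1.381 mV.

V_B ≈ 1.38 mV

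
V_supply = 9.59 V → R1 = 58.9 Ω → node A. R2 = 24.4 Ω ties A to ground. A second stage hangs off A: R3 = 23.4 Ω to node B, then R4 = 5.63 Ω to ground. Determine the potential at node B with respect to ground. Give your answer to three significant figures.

V_B ≈ 0.342 V

The second stage (R3 + R4 = 29.03 Ω) loads node A in parallel with R2.
Effective lower resistance at A: R2 ‖ 29.03 = 13.26 Ω.
First divider: V_A = V_supply · 13.26/(58.9 + 13.26) = 1.762 V.
Stage 2 is unloaded, so V_B = V_A · R4/(R3+R4) = 1.762 × 5.63/29.03 = 0.3417 V.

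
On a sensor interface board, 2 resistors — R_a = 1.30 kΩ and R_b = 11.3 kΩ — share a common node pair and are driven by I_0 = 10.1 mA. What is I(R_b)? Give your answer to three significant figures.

I ≈ 1.04 mA

Two-branch current divider: I_k = I_0 · R_other/(R_1 + R_2).
I(R_b) = 10.1 × 1.30/(1.30 + 11.3) = 10.1 × 0.1032 = 1.042 mA.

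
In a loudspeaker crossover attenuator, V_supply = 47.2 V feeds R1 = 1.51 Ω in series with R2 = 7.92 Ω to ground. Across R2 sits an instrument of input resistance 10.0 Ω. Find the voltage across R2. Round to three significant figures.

First combine the lower leg with the load: R2 ‖ R_L = 4.420 Ω.
Now apply the divider: V_out = 47.2 × 0.7453 = 35.18 V.

V_out ≈ 35.2 V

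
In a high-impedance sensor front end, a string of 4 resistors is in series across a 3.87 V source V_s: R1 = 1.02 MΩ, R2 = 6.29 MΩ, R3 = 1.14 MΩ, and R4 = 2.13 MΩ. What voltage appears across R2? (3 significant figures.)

ΣR = 1.02 + 6.29 + 1.14 + 2.13 = 10.58 MΩ.
Voltage divider: V = V_s · (6.290 / 10.58) = 3.87 × 0.5945 = 2.301 V.

V ≈ 2.30 V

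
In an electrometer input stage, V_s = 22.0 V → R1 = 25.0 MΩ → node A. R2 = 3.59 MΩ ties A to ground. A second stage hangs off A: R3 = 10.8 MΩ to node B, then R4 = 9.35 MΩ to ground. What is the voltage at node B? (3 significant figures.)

The second stage (R3 + R4 = 20.15 MΩ) loads node A in parallel with R2.
R2 ‖ (R3+R4) = 3.047 MΩ.
So V_A = 22.0 × 0.1086 = 2.390 V.
Then the unloaded second divider: V_B = V_A × R4/(R3+R4) = 2.390 × 0.4640 = 1.109 V.

V_B ≈ 1.11 V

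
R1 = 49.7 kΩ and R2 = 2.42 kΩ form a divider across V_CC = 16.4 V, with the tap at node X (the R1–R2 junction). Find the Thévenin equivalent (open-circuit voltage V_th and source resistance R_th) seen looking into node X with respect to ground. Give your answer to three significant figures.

V_th ≈ 0.761 V, R_th ≈ 2.31 kΩ

Open-circuit (no load on X): V_th = V_CC · R2/(R1 + R2) = 16.4 × 2.42/(49.70 + 2.42) = 0.7615 V.
Looking into X with the source shorted: R_th = R1·R2/(R1+R2) = 49.70 × 2.42/52.12 = 2.308 kΩ.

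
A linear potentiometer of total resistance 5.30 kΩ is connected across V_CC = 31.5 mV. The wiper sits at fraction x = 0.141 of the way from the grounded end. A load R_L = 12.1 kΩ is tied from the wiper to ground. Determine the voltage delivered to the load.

V_out ≈ 4.22 mV

Lower segment x·R_p = 0.7473 kΩ; upper segment (1−x)·R_p = 4.553 kΩ.
Lower segment in parallel with the load: 0.7473 ‖ 12.1 = 0.7038 kΩ.
V_out = 31.5 × 0.7038/(4.553 + 0.7038) = 4.218 mV.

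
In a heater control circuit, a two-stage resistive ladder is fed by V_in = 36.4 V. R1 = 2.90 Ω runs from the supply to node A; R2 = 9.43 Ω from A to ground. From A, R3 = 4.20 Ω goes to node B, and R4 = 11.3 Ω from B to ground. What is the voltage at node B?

Node A sees R2 in parallel with the series input of stage 2, R3 + R4 = 15.50 Ω.
Effective lower resistance at A: R2 ‖ 15.50 = 5.863 Ω.
V_A = 36.4 × 5.863/(2.90 + 5.863) = 24.35 V.
Then the unloaded second divider: V_B = V_A × R4/(R3+R4) = 24.35 × 0.7290 = 17.75 V.

V_B ≈ 17.8 V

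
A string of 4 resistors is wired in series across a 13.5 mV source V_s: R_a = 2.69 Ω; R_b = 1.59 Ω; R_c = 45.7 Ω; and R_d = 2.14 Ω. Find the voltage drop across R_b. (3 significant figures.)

V ≈ 0.412 mV

Series total: ΣR = 2.69 + 1.59 + 45.7 + 2.14 = 52.12 Ω.
V = V_s · R/ΣR = 13.5 × 0.03051 = 0.4118 mV.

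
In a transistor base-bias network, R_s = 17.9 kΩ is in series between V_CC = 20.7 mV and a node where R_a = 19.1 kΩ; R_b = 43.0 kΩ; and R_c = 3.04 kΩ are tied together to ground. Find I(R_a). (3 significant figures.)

Parallel bank: R_p = 1/(1/19.1 + 1/43.0 + 1/3.04) = 2.472 kΩ.
V_A = 20.7 × 2.472/20.37 = 2.512 mV.
I(R_a) = V_A / R_a = 2.512/19.1 = 0.1315 µA.
(Check via current divider: I_total = 1.016 µA; share G_k/ΣG = 0.1294 → same result.)

I ≈ 0.131 µA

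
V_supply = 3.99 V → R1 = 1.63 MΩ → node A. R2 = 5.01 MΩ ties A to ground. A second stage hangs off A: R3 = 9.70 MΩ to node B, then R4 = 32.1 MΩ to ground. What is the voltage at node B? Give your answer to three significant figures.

V_B ≈ 2.25 V

Node A sees R2 in parallel with the series input of stage 2, R3 + R4 = 41.80 MΩ.
Effective lower resistance at A: R2 ‖ 41.80 = 4.474 MΩ.
V_A = 3.99 × 4.474/(1.63 + 4.474) = 2.924 V.
Then the unloaded second divider: V_B = V_A × R4/(R3+R4) = 2.924 × 0.7679 = 2.246 V.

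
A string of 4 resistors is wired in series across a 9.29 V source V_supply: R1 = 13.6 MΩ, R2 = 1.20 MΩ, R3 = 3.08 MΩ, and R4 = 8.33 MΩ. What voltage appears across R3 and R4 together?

ΣR = 13.6 + 1.20 + 3.08 + 8.33 = 26.21 MΩ.
R_{R3..R4} = 3.08 + 8.33 = 11.41 MΩ.
By the voltage-divider rule, V = 9.29 × 11.41/26.21 = 4.044 V.

V ≈ 4.04 V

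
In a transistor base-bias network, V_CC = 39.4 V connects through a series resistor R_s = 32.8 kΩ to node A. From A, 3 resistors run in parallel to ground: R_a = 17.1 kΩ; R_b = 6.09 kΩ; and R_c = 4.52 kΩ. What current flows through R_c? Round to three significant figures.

I ≈ 0.560 mA

Equivalent of the parallel group: R_p = 2.253 kΩ.
V_A = 39.4 × 2.253/35.05 = 2.532 V.
I(R_c) = V_A / R_c = 2.532/4.52 = 0.5602 mA.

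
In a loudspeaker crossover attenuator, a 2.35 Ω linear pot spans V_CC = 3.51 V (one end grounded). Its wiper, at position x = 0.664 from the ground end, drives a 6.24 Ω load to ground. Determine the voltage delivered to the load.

V_out ≈ 2.15 V

Lower segment x·R_p = 1.560 Ω; upper segment (1−x)·R_p = 0.7896 Ω.
(x·R_p) ‖ R_L = 1.248 Ω.
Then V_out = V_CC · 1.248/(0.7896 + 1.248) = 2.150 V.
(Unloaded: V_out = x·V_CC = 2.33 V.)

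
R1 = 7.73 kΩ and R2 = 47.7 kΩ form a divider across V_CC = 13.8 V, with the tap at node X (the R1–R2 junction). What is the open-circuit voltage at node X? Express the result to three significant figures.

With X open, the divider is unloaded: V_th = 13.8 × 47.7/55.43 = 11.88 V.

V_th ≈ 11.9 V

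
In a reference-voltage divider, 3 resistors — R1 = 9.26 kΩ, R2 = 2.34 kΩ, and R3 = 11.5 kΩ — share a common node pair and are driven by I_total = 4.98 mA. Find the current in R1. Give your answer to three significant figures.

Conductances: ΣG = 1/9.26 + 1/2.34 + 1/11.5 = 0.6223 (1/kΩ).
Current divider: I(R1) = I_total · G_k/ΣG = 4.98 × (0.1080/0.6223) = 4.98 × 0.1735 = 0.8642 mA.

I ≈ 0.864 mA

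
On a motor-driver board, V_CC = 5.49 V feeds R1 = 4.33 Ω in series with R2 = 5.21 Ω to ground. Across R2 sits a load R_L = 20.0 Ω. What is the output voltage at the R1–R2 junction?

First combine the lower leg with the load: R2 ‖ R_L = 4.133 Ω.
Now apply the divider: V_out = 5.49 × 0.4884 = 2.681 V.
(Unloaded it would be 3.00 V; the load pulls it down.)

V_out ≈ 2.68 V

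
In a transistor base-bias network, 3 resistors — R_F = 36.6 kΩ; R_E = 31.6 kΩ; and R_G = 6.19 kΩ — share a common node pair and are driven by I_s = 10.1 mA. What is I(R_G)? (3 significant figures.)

I ≈ 7.40 mA

Conductances: ΣG = 1/36.6 + 1/31.6 + 1/6.19 = 0.2205 (1/kΩ).
Current divider: I(R_G) = I_s · G_k/ΣG = 10.1 × (0.1616/0.2205) = 10.1 × 0.7326 = 7.399 mA.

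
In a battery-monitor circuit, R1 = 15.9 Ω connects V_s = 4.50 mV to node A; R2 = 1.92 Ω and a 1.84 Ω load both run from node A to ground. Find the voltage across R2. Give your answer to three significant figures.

V_out ≈ 0.251 mV

First combine the lower leg with the load: R2 ‖ R_L = 0.9396 Ω.
Then V_out = V_s · R2'/(R1 + R2') = 4.50 × 0.9396/16.84 = 0.2511 mV.
(Unloaded it would be 0.485 mV; the load pulls it down.)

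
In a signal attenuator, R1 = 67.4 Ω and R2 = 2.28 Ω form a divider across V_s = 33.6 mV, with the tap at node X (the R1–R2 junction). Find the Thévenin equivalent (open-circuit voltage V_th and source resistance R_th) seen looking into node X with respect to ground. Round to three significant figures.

V_th ≈ 1.10 mV, R_th ≈ 2.21 Ω

Open-circuit (no load on X): V_th = V_s · R2/(R1 + R2) = 33.6 × 2.28/(67.40 + 2.28) = 1.099 mV.
Zeroing V_s shorts the top of R1 to ground, so R_th = R1 ‖ R2 = 2.205 Ω.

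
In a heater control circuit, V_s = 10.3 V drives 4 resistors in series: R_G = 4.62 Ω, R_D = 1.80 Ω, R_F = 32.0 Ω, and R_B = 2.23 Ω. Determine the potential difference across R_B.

V ≈ 0.565 V

Series total: ΣR = 4.62 + 1.80 + 32.0 + 2.23 = 40.65 Ω.
Voltage divider: V = V_s · (2.230 / 40.65) = 10.3 × 0.05486 = 0.5650 V.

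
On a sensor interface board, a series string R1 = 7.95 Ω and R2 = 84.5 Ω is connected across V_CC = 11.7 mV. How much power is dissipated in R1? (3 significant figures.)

P ≈ 0.127 µW

ΣR = 92.45 Ω → I = 11.7/92.45 = 0.1266 mA.
P(R1) = I²·R1 = (0.1266)² × 7.95 = 0.1273 µW.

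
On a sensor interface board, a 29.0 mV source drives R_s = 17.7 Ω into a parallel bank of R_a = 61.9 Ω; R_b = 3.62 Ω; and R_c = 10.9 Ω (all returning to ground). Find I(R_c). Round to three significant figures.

Combine the parallel branches: R_p = (1/61.9 + 1/3.62 + 1/10.9)⁻¹ = 2.603 Ω.
Node voltage V_A = V_CC · R_p/(R_s + R_p) = 29.0 × 0.1282 = 3.718 mV.
I(R_c) = V_A / R_c = 3.718/10.9 = 0.3411 mA.

I ≈ 0.341 mA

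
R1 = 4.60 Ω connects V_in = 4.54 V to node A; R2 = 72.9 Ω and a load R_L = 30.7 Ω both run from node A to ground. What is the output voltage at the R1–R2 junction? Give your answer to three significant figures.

V_out ≈ 3.74 V

First combine the lower leg with the load: R2 ‖ R_L = 21.60 Ω.
Now apply the divider: V_out = 4.54 × 0.8244 = 3.743 V.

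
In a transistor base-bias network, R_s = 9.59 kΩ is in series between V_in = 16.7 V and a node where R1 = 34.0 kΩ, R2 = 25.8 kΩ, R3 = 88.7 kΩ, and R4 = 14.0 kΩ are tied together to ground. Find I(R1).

Parallel bank: R_p = 1/(1/34.0 + 1/25.8 + 1/88.7 + 1/14.0) = 6.628 kΩ.
Node voltage V_A = V_in · R_p/(R_s + R_p) = 16.7 × 0.4087 = 6.825 V.
I(R1) = V_A / R1 = 6.825/34.0 = 0.2007 mA.
(Check via current divider: I_total = 1.030 mA; share G_k/ΣG = 0.1949 → same result.)

I ≈ 0.201 mA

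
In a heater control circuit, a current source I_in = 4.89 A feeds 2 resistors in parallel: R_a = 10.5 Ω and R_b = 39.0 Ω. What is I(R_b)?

For two parallel branches, I_k = I_in · (other R)/(sum of R).
I(R_b) = 4.89 × 10.5/(10.5 + 39.0) = 4.89 × 0.2121 = 1.037 A.

I ≈ 1.04 A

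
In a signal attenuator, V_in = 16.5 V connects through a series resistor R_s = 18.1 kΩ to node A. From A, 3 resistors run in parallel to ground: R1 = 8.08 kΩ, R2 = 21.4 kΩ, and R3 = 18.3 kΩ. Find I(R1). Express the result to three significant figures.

Equivalent of the parallel group: R_p = 4.442 kΩ.
Node voltage V_A = V_in · R_p/(R_s + R_p) = 16.5 × 0.1970 = 3.251 V.
Branch current I = V_A/R1 = 3.251/8.08 = 0.4024 mA.

I ≈ 0.402 mA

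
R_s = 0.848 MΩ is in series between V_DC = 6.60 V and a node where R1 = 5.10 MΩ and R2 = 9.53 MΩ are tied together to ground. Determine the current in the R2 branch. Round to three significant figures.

Parallel bank: R_p = 1/(1/5.10 + 1/9.53) = 3.322 MΩ.
Node voltage V_A = V_DC · R_p/(R_s + R_p) = 6.60 × 0.7966 = 5.258 V.
Branch current I = V_A/R2 = 5.258/9.53 = 0.5517 µA.
(Equivalently: I_total = 1.583 µA, then current-divider fraction G_k/ΣG = 0.3486.)

I ≈ 0.552 µA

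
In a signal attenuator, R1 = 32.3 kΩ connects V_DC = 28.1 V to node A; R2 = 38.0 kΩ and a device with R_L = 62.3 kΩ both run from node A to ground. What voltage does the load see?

V_out ≈ 11.9 V

R2 ‖ R_L = (38.0 × 62.3)/(38.0 + 62.3) = 23.60 kΩ.
Now apply the divider: V_out = 28.1 × 0.4222 = 11.86 V.
(Unloaded it would be 15.2 V; the load pulls it down.)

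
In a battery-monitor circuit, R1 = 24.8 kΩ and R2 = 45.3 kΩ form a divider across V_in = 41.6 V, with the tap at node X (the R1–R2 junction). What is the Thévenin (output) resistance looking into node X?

R_th ≈ 16.0 kΩ

Looking into X with the source shorted: R_th = R1·R2/(R1+R2) = 24.80 × 45.3/70.10 = 16.03 kΩ.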